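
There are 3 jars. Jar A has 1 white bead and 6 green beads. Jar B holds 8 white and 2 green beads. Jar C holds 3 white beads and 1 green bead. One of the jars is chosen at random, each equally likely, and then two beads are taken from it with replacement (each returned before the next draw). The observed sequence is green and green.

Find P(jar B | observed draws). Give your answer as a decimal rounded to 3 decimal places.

0.048

For each hypothesis, P(data | H) works out to: P(data | jar A) = (6/7)(6/7) = 0.73469; P(data | jar B) = (2/10)(2/10) = 0.04; P(data | jar C) = (1/4)(1/4) = 0.0625.
The prior-weighted likelihoods are 1/3 · 0.73469 = 0.2449, 1/3 · 0.04 = 0.013333, 1/3 · 0.0625 = 0.020833; these sum to 0.27906.
Therefore the posterior P(jar B | data) = (0.013333) / (0.27906) = 0.047779.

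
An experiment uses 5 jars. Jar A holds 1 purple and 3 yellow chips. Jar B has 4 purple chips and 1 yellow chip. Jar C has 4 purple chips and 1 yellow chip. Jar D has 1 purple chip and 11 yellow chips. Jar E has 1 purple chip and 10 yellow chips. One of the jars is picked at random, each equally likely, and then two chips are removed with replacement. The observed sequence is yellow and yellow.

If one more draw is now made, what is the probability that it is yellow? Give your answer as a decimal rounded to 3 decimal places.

Compute the likelihood of the observed sequence for each case: P(data | jar A) = (3/4)(3/4) = 0.5625; P(data | jar B) = (1/5)(1/5) = 0.04; P(data | jar C) = (1/5)(1/5) = 0.04; P(data | jar D) = (11/12)(11/12) = 0.84028; P(data | jar E) = (10/11)(10/11) = 0.82645.
Weighting by the prior gives 1/5 · 0.5625 = 0.1125, 1/5 · 0.04 = 0.008, 1/5 · 0.04 = 0.008, 1/5 · 0.84028 = 0.16806, 1/5 · 0.82645 = 0.16529; summing to 0.46184.
Normalising, the posterior is P(jar A | data) = 0.24359, P(jar B | data) = 0.017322, P(jar C | data) = 0.017322, P(jar D | data) = 0.36388, P(jar E | data) = 0.35789.
Averaging over the posterior, P(yellow next | data) = (3/4)(0.24359) + (1/5)(0.017322) + (1/5)(0.017322) + (11/12)(0.36388) + (10/11)(0.35789) = 0.84853.

0.849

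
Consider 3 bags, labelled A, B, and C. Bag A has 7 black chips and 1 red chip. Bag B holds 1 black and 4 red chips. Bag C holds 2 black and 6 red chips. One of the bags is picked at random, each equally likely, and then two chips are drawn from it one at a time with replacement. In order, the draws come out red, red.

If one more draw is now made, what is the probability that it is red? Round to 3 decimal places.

For each hypothesis, P(data | H) works out to: P(data | bag A) = (1/8)(1/8) = 0.015625; P(data | bag B) = (4/5)(4/5) = 0.64; P(data | bag C) = (6/8)(6/8) = 0.5625.
Multiplying each by its prior: 1/3 · 0.015625 = 0.0052083, 1/3 · 0.64 = 0.21333, 1/3 · 0.5625 = 0.1875; summing to 0.40604.
Dividing through by the total gives posterior P(bag A | data) = 0.012827, P(bag B | data) = 0.5254, P(bag C | data) = 0.46178.
Averaging over the posterior, P(red next | data) = (1/8)(0.012827) + (4/5)(0.5254) + (3/4)(0.46178) = 0.76825.

0.768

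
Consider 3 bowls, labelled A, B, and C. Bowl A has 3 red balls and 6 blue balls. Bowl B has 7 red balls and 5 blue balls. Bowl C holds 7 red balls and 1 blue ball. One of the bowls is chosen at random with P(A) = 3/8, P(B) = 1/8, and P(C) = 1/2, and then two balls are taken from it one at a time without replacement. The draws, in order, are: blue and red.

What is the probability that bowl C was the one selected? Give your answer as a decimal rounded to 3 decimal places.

The likelihood of the observed sequence under each hypothesis: P(data | bowl A) = (6/9)(3/8) = 0.25; P(data | bowl B) = (5/12)(7/11) = 0.26515; P(data | bowl C) = (1/8)(7/7) = 0.125.
The prior-weighted likelihoods are 3/8 · 0.25 = 0.09375, 1/8 · 0.26515 = 0.033144, 1/2 · 0.125 = 0.0625; summing to 0.18939.
By Bayes' rule, P(bowl C | data) = (0.0625) / (0.18939) = 0.33.

0.330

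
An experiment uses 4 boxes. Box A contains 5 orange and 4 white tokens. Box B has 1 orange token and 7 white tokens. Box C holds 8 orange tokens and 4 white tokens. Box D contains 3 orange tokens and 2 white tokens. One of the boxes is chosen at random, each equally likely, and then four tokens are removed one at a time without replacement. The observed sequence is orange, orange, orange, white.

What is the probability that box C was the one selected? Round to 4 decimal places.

0.3868

For each hypothesis, P(data | H) works out to: P(data | box A) = (5/9)(4/8)(3/7)(4/6) = 0.079365; P(data | box B) = (1/8)(0/7) = 0; P(data | box C) = (8/12)(7/11)(6/10)(4/9) = 0.11313; P(data | box D) = (3/5)(2/4)(1/3)(2/2) = 0.1.
The prior-weighted likelihoods are 1/4 · 0.079365 = 0.019841, 1/4 · 0 = 0, 1/4 · 0.11313 = 0.028283, 1/4 · 0.1 = 0.025; these sum to 0.073124.
Hence P(box C | data) = (0.028283) / (0.073124) = 0.38678.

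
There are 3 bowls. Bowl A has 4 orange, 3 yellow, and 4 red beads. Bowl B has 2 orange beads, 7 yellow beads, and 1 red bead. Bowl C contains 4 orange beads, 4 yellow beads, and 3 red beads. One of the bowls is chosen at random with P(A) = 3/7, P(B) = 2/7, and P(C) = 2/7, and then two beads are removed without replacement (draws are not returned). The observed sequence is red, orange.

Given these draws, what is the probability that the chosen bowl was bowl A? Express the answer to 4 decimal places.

Under each hypothesis, the probability of the observed sequence is: P(data | bowl A) = (4/11)(4/10) = 0.14545; P(data | bowl B) = (1/10)(2/9) = 0.022222; P(data | bowl C) = (3/11)(4/10) = 0.10909.
Multiplying each by its prior: 3/7 · 0.14545 = 0.062338, 2/7 · 0.022222 = 0.0063492, 2/7 · 0.10909 = 0.031169; these sum to 0.099856.
Hence P(bowl A | data) = (0.062338) / (0.099856) = 0.62428.

0.6243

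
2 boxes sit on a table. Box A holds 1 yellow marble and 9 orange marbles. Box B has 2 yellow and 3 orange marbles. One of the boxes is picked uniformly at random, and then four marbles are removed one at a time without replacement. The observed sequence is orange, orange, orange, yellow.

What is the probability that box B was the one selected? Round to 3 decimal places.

Under each hypothesis, the probability of the observed sequence is: P(data | box A) = (9/10)(8/9)(7/8)(1/7) = 1/10; P(data | box B) = (3/5)(2/4)(1/3)(2/2) = 1/10.
Weighting by the prior gives 1/2 · 1/10 = 1/20, 1/2 · 1/10 = 1/20; these sum to 1/10.
So P(box B | data) = (1/20) / (1/10) = 1/2.

0.500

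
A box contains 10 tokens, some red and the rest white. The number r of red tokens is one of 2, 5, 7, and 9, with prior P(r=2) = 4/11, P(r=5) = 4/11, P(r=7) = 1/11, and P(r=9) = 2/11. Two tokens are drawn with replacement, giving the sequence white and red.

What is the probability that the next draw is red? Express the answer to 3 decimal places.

0.462

For each hypothesis, P(data | H) works out to: P(data | r = 2) = (8/10)(2/10) = 0.16; P(data | r = 5) = (5/10)(5/10) = 0.25; P(data | r = 7) = (3/10)(7/10) = 0.21; P(data | r = 9) = (1/10)(9/10) = 0.09.
Multiplying each by its prior: 4/11 · 0.16 = 0.058182, 4/11 · 0.25 = 0.090909, 1/11 · 0.21 = 0.019091, 2/11 · 0.09 = 0.016364; with total 0.18455.
The posterior is then P(r = 2 | data) = 0.31527, P(r = 5 | data) = 0.49261, P(r = 7 | data) = 0.10345, P(r = 9 | data) = 0.08867.
So P(red next | data) = Σ P(red next | H) P(H | data) = (1/5)(0.31527) + (1/2)(0.49261) + (7/10)(0.10345) + (9/10)(0.08867) = 0.46158.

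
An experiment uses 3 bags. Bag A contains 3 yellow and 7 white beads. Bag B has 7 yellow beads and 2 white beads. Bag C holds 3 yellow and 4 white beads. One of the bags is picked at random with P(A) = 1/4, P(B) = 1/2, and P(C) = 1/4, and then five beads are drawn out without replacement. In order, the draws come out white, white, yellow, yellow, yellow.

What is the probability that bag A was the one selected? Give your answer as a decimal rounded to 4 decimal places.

Compute the likelihood of the observed sequence for each case: P(data | bag A) = (7/10)(6/9)(3/8)(2/7)(1/6) = 0.0083333; P(data | bag B) = (2/9)(1/8)(7/7)(6/6)(5/5) = 0.027778; P(data | bag C) = (4/7)(3/6)(3/5)(2/4)(1/3) = 0.028571.
Multiplying each by its prior: 1/4 · 0.0083333 = 0.0020833, 1/2 · 0.027778 = 0.013889, 1/4 · 0.028571 = 0.0071429; with total 0.023115.
By Bayes' rule, P(bag A | data) = (0.0020833) / (0.023115) = 0.090129.

0.0901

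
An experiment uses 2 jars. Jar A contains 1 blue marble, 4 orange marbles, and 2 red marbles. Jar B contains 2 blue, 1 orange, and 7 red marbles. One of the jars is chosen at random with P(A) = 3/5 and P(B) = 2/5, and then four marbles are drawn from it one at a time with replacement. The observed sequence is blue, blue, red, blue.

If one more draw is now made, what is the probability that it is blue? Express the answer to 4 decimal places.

Compute the likelihood of the observed sequence for each case: P(data | jar A) = (1/7)(1/7)(2/7)(1/7) = 0.00083299; P(data | jar B) = (2/10)(2/10)(7/10)(2/10) = 0.0056.
The prior-weighted likelihoods are 3/5 · 0.00083299 = 0.00049979, 2/5 · 0.0056 = 0.00224; these sum to 0.0027398.
Normalising, the posterior is P(jar A | data) = 0.18242, P(jar B | data) = 0.81758.
Averaging over the posterior, P(blue next | data) = (1/7)(0.18242) + (1/5)(0.81758) = 0.18958.

0.1896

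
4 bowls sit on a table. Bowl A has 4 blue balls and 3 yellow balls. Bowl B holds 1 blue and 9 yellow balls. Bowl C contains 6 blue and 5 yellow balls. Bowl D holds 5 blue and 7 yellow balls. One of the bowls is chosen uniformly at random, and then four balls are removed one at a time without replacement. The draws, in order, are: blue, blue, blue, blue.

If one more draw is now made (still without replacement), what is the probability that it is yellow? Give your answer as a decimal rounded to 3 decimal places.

Compute the likelihood of the observed sequence for each case: P(data | bowl A) = (4/7)(3/6)(2/5)(1/4) = 0.028571; P(data | bowl B) = (1/10)(0/9) = 0; P(data | bowl C) = (6/11)(5/10)(4/9)(3/8) = 0.045455; P(data | bowl D) = (5/12)(4/11)(3/10)(2/9) = 0.010101.
Weighting by the prior gives 1/4 · 0.028571 = 0.0071429, 1/4 · 0 = 0, 1/4 · 0.045455 = 0.011364, 1/4 · 0.010101 = 0.0025253; with total 0.021032.
Normalising, the posterior is P(bowl A | data) = 0.33962, P(bowl B | data) = 0, P(bowl C | data) = 0.54031, P(bowl D | data) = 0.12007.
Averaging over the posterior, P(yellow next | data) = (1)(0.33962) + (5/7)(0.54031) + (7/8)(0.12007) = 0.83062.

0.831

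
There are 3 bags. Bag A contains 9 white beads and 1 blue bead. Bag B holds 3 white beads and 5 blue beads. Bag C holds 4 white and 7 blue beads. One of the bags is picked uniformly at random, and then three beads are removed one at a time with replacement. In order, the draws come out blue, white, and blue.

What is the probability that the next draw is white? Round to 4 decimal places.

0.3851

Compute the likelihood of the observed sequence for each case: P(data | bag A) = (1/10)(9/10)(1/10) = 0.009; P(data | bag B) = (5/8)(3/8)(5/8) = 0.14648; P(data | bag C) = (7/11)(4/11)(7/11) = 0.14726.
Weighting by the prior gives 1/3 · 0.009 = 0.003, 1/3 · 0.14648 = 0.048828, 1/3 · 0.14726 = 0.049086; with total 0.10091.
The posterior is then P(bag A | data) = 0.029728, P(bag B | data) = 0.48386, P(bag C | data) = 0.48641.
Averaging over the posterior, P(white next | data) = (9/10)(0.029728) + (3/8)(0.48386) + (4/11)(0.48641) = 0.38508.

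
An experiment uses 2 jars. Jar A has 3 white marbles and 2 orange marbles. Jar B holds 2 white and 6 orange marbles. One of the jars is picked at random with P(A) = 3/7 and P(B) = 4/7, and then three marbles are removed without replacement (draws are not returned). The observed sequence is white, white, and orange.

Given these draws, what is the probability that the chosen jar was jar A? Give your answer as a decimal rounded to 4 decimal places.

0.8077

Under each hypothesis, the probability of the observed sequence is: P(data | jar A) = (3/5)(2/4)(2/3) = 1/5; P(data | jar B) = (2/8)(1/7)(6/6) = 1/28.
Multiplying each by its prior: 3/7 · 1/5 = 3/35, 4/7 · 1/28 = 1/49; with total 26/245.
Therefore the posterior P(jar A | data) = (3/35) / (26/245) = 21/26.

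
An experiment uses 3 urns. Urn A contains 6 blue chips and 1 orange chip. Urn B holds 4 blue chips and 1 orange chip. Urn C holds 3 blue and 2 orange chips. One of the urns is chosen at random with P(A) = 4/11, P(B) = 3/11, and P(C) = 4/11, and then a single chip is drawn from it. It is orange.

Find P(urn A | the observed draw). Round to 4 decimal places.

0.2062

Compute the likelihood of this draw for each case: P(data | urn A) = (1/7) = 1/7; P(data | urn B) = (1/5) = 1/5; P(data | urn C) = (2/5) = 2/5.
Weighting by the prior gives 4/11 · 1/7 = 4/77, 3/11 · 1/5 = 3/55, 4/11 · 2/5 = 8/55; these sum to 97/385.
So P(urn A | data) = (4/77) / (97/385) = 20/97.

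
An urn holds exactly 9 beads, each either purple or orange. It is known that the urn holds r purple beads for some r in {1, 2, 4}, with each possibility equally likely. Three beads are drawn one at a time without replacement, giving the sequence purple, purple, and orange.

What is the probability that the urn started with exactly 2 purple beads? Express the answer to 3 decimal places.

For each hypothesis, P(data | H) works out to: P(data | r = 1) = (1/9)(0/8) = 0; P(data | r = 2) = (2/9)(1/8)(7/7) = 1/36; P(data | r = 4) = (4/9)(3/8)(5/7) = 5/42.
Multiplying each by its prior: 1/3 · 0 = 0, 1/3 · 1/36 = 1/108, 1/3 · 5/42 = 5/126; these sum to 37/756.
So P(r = 2 | data) = (1/108) / (37/756) = 7/37.

0.189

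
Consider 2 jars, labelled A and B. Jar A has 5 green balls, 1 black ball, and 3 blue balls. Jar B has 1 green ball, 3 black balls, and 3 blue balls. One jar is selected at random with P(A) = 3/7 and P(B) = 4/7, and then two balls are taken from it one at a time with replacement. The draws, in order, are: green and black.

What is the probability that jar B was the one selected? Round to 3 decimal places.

0.569

For each hypothesis, P(data | H) works out to: P(data | jar A) = (5/9)(1/9) = 0.061728; P(data | jar B) = (1/7)(3/7) = 0.061224.
The prior-weighted likelihoods are 3/7 · 0.061728 = 0.026455, 4/7 · 0.061224 = 0.034985; with total 0.06144.
Therefore the posterior P(jar B | data) = (0.034985) / (0.06144) = 0.56942.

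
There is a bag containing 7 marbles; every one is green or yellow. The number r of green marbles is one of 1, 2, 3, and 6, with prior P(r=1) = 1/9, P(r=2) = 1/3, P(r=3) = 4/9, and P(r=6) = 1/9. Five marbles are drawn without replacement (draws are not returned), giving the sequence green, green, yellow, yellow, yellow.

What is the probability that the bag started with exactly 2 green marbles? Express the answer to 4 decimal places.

Compute the likelihood of the observed sequence for each case: P(data | r = 1) = (1/7)(0/6) = 0; P(data | r = 2) = (2/7)(1/6)(5/5)(4/4)(3/3) = 1/21; P(data | r = 3) = (3/7)(2/6)(4/5)(3/4)(2/3) = 2/35; P(data | r = 6) = (6/7)(5/6)(1/5)(0/4) = 0.
The prior-weighted likelihoods are 1/9 · 0 = 0, 1/3 · 1/21 = 1/63, 4/9 · 2/35 = 8/315, 1/9 · 0 = 0; with total 13/315.
Therefore the posterior P(r = 2 | data) = (1/63) / (13/315) = 5/13.

0.3846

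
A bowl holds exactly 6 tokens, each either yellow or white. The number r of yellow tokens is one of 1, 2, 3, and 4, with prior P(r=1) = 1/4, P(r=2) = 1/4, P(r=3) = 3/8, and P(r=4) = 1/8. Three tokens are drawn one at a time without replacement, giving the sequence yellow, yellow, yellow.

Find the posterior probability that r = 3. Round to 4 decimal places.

Under each hypothesis, the probability of the observed sequence is: P(data | r = 1) = (1/6)(0/5) = 0; P(data | r = 2) = (2/6)(1/5)(0/4) = 0; P(data | r = 3) = (3/6)(2/5)(1/4) = 1/20; P(data | r = 4) = (4/6)(3/5)(2/4) = 1/5.
The prior-weighted likelihoods are 1/4 · 0 = 0, 1/4 · 0 = 0, 3/8 · 1/20 = 3/160, 1/8 · 1/5 = 1/40; these sum to 7/160.
So P(r = 3 | data) = (3/160) / (7/160) = 3/7.

0.4286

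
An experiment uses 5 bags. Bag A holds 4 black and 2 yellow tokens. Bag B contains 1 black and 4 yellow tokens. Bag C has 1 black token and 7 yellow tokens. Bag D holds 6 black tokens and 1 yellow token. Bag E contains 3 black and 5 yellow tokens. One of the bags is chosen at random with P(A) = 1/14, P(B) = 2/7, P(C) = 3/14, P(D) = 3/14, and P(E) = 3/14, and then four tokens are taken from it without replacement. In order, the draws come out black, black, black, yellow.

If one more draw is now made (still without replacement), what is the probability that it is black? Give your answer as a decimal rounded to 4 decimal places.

0.8046

The likelihood of the observed sequence under each hypothesis: P(data | bag A) = (4/6)(3/5)(2/4)(2/3) = 0.13333; P(data | bag B) = (1/5)(0/4) = 0; P(data | bag C) = (1/8)(0/7) = 0; P(data | bag D) = (6/7)(5/6)(4/5)(1/4) = 0.14286; P(data | bag E) = (3/8)(2/7)(1/6)(5/5) = 0.017857.
Multiplying each by its prior: 1/14 · 0.13333 = 0.0095238, 2/7 · 0 = 0, 3/14 · 0 = 0, 3/14 · 0.14286 = 0.030612, 3/14 · 0.017857 = 0.0038265; with total 0.043963.
Normalising, the posterior is P(bag A | data) = 0.21663, P(bag B | data) = 0, P(bag C | data) = 0, P(bag D | data) = 0.69632, P(bag E | data) = 0.087041.
So P(black next | data) = Σ P(black next | H) P(H | data) = (1/2)(0.21663) + (1)(0.69632) + (0)(0.087041) = 0.80464.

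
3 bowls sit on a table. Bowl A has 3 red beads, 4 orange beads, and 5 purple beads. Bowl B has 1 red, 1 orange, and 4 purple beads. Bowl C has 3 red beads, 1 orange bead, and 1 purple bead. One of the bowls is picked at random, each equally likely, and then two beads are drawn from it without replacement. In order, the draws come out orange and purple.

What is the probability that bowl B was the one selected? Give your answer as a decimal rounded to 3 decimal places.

0.398

For each hypothesis, P(data | H) works out to: P(data | bowl A) = (4/12)(5/11) = 0.15152; P(data | bowl B) = (1/6)(4/5) = 0.13333; P(data | bowl C) = (1/5)(1/4) = 0.05.
The prior-weighted likelihoods are 1/3 · 0.15152 = 0.050505, 1/3 · 0.13333 = 0.044444, 1/3 · 0.05 = 0.016667; with total 0.11162.
Hence P(bowl B | data) = (0.044444) / (0.11162) = 0.39819.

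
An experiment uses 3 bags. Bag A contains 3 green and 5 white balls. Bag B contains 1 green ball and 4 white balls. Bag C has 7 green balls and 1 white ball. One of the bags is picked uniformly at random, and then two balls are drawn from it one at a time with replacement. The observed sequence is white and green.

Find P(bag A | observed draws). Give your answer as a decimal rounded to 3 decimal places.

Under each hypothesis, the probability of the observed sequence is: P(data | bag A) = (5/8)(3/8) = 0.23438; P(data | bag B) = (4/5)(1/5) = 0.16; P(data | bag C) = (1/8)(7/8) = 0.10938.
Weighting by the prior gives 1/3 · 0.23438 = 0.078125, 1/3 · 0.16 = 0.053333, 1/3 · 0.10938 = 0.036458; summing to 0.16792.
Hence P(bag A | data) = (0.078125) / (0.16792) = 0.46526.

0.465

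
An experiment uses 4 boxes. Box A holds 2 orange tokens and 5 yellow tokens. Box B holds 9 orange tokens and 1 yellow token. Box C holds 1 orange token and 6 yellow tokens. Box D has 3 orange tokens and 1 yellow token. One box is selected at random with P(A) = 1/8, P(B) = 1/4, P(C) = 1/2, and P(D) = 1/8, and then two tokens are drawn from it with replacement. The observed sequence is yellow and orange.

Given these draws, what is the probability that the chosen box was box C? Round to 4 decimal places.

Compute the likelihood of the observed sequence for each case: P(data | box A) = (5/7)(2/7) = 0.20408; P(data | box B) = (1/10)(9/10) = 0.09; P(data | box C) = (6/7)(1/7) = 0.12245; P(data | box D) = (1/4)(3/4) = 0.1875.
Multiplying each by its prior: 1/8 · 0.20408 = 0.02551, 1/4 · 0.09 = 0.0225, 1/2 · 0.12245 = 0.061224, 1/8 · 0.1875 = 0.023438; these sum to 0.13267.
Therefore the posterior P(box C | data) = (0.061224) / (0.13267) = 0.46147.

0.4615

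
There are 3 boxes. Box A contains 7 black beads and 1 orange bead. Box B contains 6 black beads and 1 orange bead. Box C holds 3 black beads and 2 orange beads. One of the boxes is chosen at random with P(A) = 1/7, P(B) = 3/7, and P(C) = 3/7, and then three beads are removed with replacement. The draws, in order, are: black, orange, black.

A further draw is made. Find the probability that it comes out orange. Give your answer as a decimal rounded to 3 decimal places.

For each hypothesis, P(data | H) works out to: P(data | box A) = (7/8)(1/8)(7/8) = 0.095703; P(data | box B) = (6/7)(1/7)(6/7) = 0.10496; P(data | box C) = (3/5)(2/5)(3/5) = 0.144.
The prior-weighted likelihoods are 1/7 · 0.095703 = 0.013672, 3/7 · 0.10496 = 0.044981, 3/7 · 0.144 = 0.061714; these sum to 0.12037.
Normalising, the posterior is P(box A | data) = 0.11358, P(box B | data) = 0.3737, P(box C | data) = 0.51272.
Averaging over the posterior, P(orange next | data) = (1/8)(0.11358) + (1/7)(0.3737) + (2/5)(0.51272) = 0.27267.

0.273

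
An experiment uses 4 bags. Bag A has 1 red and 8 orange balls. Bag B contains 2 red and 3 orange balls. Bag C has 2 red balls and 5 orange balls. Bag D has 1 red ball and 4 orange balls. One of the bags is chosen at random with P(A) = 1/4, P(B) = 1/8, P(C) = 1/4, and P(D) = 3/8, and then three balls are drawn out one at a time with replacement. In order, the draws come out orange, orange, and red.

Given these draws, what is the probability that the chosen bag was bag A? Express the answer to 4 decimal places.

For each hypothesis, P(data | H) works out to: P(data | bag A) = (8/9)(8/9)(1/9) = 0.087791; P(data | bag B) = (3/5)(3/5)(2/5) = 0.144; P(data | bag C) = (5/7)(5/7)(2/7) = 0.14577; P(data | bag D) = (4/5)(4/5)(1/5) = 0.128.
The prior-weighted likelihoods are 1/4 · 0.087791 = 0.021948, 1/8 · 0.144 = 0.018, 1/4 · 0.14577 = 0.036443, 3/8 · 0.128 = 0.048; these sum to 0.12439.
By Bayes' rule, P(bag A | data) = (0.021948) / (0.12439) = 0.17644.

0.1764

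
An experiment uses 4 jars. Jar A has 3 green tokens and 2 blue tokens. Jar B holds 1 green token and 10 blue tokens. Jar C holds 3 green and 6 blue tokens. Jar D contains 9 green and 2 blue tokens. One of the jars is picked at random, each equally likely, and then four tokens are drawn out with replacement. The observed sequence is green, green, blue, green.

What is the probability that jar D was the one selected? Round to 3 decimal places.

0.471

For each hypothesis, P(data | H) works out to: P(data | jar A) = (3/5)(3/5)(2/5)(3/5) = 0.0864; P(data | jar B) = (1/11)(1/11)(10/11)(1/11) = 0.00068301; P(data | jar C) = (3/9)(3/9)(6/9)(3/9) = 0.024691; P(data | jar D) = (9/11)(9/11)(2/11)(9/11) = 0.099583.
The prior-weighted likelihoods are 1/4 · 0.0864 = 0.0216, 1/4 · 0.00068301 = 0.00017075, 1/4 · 0.024691 = 0.0061728, 1/4 · 0.099583 = 0.024896; summing to 0.052839.
Therefore the posterior P(jar D | data) = (0.024896) / (0.052839) = 0.47116.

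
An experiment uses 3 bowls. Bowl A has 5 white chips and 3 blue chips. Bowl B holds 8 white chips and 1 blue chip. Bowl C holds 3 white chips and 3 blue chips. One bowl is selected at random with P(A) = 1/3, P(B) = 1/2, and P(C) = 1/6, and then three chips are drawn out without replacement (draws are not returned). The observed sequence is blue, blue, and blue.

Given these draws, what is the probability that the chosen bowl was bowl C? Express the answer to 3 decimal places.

The likelihood of the observed sequence under each hypothesis: P(data | bowl A) = (3/8)(2/7)(1/6) = 1/56; P(data | bowl B) = (1/9)(0/8) = 0; P(data | bowl C) = (3/6)(2/5)(1/4) = 1/20.
Multiplying each by its prior: 1/3 · 1/56 = 1/168, 1/2 · 0 = 0, 1/6 · 1/20 = 1/120; these sum to 1/70.
Hence P(bowl C | data) = (1/120) / (1/70) = 7/12.

0.583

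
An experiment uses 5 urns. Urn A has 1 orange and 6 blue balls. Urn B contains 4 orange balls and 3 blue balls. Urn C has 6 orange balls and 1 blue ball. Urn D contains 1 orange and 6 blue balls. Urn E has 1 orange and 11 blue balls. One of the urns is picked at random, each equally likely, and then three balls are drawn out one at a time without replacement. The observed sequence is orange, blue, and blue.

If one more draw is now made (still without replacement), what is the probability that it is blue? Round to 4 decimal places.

0.8227

The likelihood of the observed sequence under each hypothesis: P(data | urn A) = (1/7)(6/6)(5/5) = 1/7; P(data | urn B) = (4/7)(3/6)(2/5) = 4/35; P(data | urn C) = (6/7)(1/6)(0/5) = 0; P(data | urn D) = (1/7)(6/6)(5/5) = 1/7; P(data | urn E) = (1/12)(11/11)(10/10) = 1/12.
Multiplying each by its prior: 1/5 · 1/7 = 1/35, 1/5 · 4/35 = 4/175, 1/5 · 0 = 0, 1/5 · 1/7 = 1/35, 1/5 · 1/12 = 1/60; with total 29/300.
Dividing through by the total gives posterior P(urn A | data) = 60/203, P(urn B | data) = 48/203, P(urn C | data) = 0, P(urn D | data) = 60/203, P(urn E | data) = 5/29.
The predictive probability is P(blue next | data) = (1)(60/203) + (1/4)(48/203) + (1)(60/203) + (1)(5/29) = 167/203.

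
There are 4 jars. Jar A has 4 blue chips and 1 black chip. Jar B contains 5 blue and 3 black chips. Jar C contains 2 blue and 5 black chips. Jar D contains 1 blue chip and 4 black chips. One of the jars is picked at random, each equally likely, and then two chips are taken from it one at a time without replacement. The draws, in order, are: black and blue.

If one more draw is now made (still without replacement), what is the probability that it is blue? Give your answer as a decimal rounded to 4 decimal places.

Compute the likelihood of the observed sequence for each case: P(data | jar A) = (1/5)(4/4) = 0.2; P(data | jar B) = (3/8)(5/7) = 0.26786; P(data | jar C) = (5/7)(2/6) = 0.2381; P(data | jar D) = (4/5)(1/4) = 0.2.
Weighting by the prior gives 1/4 · 0.2 = 0.05, 1/4 · 0.26786 = 0.066964, 1/4 · 0.2381 = 0.059524, 1/4 · 0.2 = 0.05; summing to 0.22649.
Normalising, the posterior is P(jar A | data) = 0.22076, P(jar B | data) = 0.29566, P(jar C | data) = 0.26281, P(jar D | data) = 0.22076.
The predictive probability is P(blue next | data) = (1)(0.22076) + (2/3)(0.29566) + (1/5)(0.26281) + (0)(0.22076) = 0.47043.

0.4704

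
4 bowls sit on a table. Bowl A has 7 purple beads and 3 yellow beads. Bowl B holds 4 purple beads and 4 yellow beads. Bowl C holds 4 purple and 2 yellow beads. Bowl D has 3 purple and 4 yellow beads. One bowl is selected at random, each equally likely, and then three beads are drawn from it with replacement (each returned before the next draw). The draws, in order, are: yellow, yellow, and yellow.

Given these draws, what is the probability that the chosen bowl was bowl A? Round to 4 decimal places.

For each hypothesis, P(data | H) works out to: P(data | bowl A) = (3/10)(3/10)(3/10) = 0.027; P(data | bowl B) = (4/8)(4/8)(4/8) = 0.125; P(data | bowl C) = (2/6)(2/6)(2/6) = 0.037037; P(data | bowl D) = (4/7)(4/7)(4/7) = 0.18659.
Weighting by the prior gives 1/4 · 0.027 = 0.00675, 1/4 · 0.125 = 0.03125, 1/4 · 0.037037 = 0.0092593, 1/4 · 0.18659 = 0.046647; these sum to 0.093906.
Therefore the posterior P(bowl A | data) = (0.00675) / (0.093906) = 0.07188.

0.0719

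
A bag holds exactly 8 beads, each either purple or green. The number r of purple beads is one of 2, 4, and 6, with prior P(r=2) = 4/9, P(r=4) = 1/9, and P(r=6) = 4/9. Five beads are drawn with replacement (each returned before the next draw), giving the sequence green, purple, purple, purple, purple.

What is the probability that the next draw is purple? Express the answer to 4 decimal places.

Under each hypothesis, the probability of the observed sequence is: P(data | r = 2) = (6/8)(2/8)(2/8)(2/8)(2/8) = 0.0029297; P(data | r = 4) = (4/8)(4/8)(4/8)(4/8)(4/8) = 0.03125; P(data | r = 6) = (2/8)(6/8)(6/8)(6/8)(6/8) = 0.079102.
Weighting by the prior gives 4/9 · 0.0029297 = 0.0013021, 1/9 · 0.03125 = 0.0034722, 4/9 · 0.079102 = 0.035156; summing to 0.039931.
Dividing through by the total gives posterior P(r = 2 | data) = 0.032609, P(r = 4 | data) = 0.086957, P(r = 6 | data) = 0.88043.
The predictive probability is P(purple next | data) = (1/4)(0.032609) + (1/2)(0.086957) + (3/4)(0.88043) = 0.71196.

0.7120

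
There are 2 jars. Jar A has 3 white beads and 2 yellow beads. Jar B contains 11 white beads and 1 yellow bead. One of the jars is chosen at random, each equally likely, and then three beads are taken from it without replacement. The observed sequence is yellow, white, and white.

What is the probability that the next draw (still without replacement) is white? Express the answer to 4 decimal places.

0.6471

Compute the likelihood of the observed sequence for each case: P(data | jar A) = (2/5)(3/4)(2/3) = 1/5; P(data | jar B) = (1/12)(11/11)(10/10) = 1/12.
Multiplying each by its prior: 1/2 · 1/5 = 1/10, 1/2 · 1/12 = 1/24; these sum to 17/120.
Normalising, the posterior is P(jar A | data) = 12/17, P(jar B | data) = 5/17.
Averaging over the posterior, P(white next | data) = (1/2)(12/17) + (1)(5/17) = 11/17.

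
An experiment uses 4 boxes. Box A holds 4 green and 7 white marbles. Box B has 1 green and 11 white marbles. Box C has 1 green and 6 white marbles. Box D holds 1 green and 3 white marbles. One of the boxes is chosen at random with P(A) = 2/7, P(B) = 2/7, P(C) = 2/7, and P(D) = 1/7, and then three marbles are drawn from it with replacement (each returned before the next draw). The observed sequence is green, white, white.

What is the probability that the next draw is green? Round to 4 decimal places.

For each hypothesis, P(data | H) works out to: P(data | box A) = (4/11)(7/11)(7/11) = 0.14726; P(data | box B) = (1/12)(11/12)(11/12) = 0.070023; P(data | box C) = (1/7)(6/7)(6/7) = 0.10496; P(data | box D) = (1/4)(3/4)(3/4) = 0.14062.
The prior-weighted likelihoods are 2/7 · 0.14726 = 0.042074, 2/7 · 0.070023 = 0.020007, 2/7 · 0.10496 = 0.029988, 1/7 · 0.14062 = 0.020089; with total 0.11216.
The posterior is then P(box A | data) = 0.37513, P(box B | data) = 0.17838, P(box C | data) = 0.26737, P(box D | data) = 0.17912.
The predictive probability is P(green next | data) = (4/11)(0.37513) + (1/12)(0.17838) + (1/7)(0.26737) + (1/4)(0.17912) = 0.23425.

0.2343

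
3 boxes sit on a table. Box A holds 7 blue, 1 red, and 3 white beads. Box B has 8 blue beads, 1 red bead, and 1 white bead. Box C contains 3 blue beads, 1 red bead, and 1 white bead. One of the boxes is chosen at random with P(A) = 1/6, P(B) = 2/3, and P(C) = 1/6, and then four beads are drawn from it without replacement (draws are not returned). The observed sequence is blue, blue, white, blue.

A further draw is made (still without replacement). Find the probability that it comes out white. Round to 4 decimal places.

Under each hypothesis, the probability of the observed sequence is: P(data | box A) = (7/11)(6/10)(3/9)(5/8) = 0.079545; P(data | box B) = (8/10)(7/9)(1/8)(6/7) = 0.066667; P(data | box C) = (3/5)(2/4)(1/3)(1/2) = 0.05.
Multiplying each by its prior: 1/6 · 0.079545 = 0.013258, 2/3 · 0.066667 = 0.044444, 1/6 · 0.05 = 0.0083333; with total 0.066035.
The posterior is then P(box A | data) = 0.20076, P(box B | data) = 0.67304, P(box C | data) = 0.1262.
The predictive probability is P(white next | data) = (2/7)(0.20076) + (0)(0.67304) + (0)(0.1262) = 0.057361.

0.0574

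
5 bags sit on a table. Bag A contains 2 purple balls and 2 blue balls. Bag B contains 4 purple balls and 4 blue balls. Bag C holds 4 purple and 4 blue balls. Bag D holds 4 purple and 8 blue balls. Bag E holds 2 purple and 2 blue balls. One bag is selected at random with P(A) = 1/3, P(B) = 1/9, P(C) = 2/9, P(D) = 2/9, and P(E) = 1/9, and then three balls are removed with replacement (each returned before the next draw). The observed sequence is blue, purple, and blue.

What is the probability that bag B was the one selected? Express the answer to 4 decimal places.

Under each hypothesis, the probability of the observed sequence is: P(data | bag A) = (2/4)(2/4)(2/4) = 0.125; P(data | bag B) = (4/8)(4/8)(4/8) = 0.125; P(data | bag C) = (4/8)(4/8)(4/8) = 0.125; P(data | bag D) = (8/12)(4/12)(8/12) = 0.14815; P(data | bag E) = (2/4)(2/4)(2/4) = 0.125.
Multiplying each by its prior: 1/3 · 0.125 = 0.041667, 1/9 · 0.125 = 0.013889, 2/9 · 0.125 = 0.027778, 2/9 · 0.14815 = 0.032922, 1/9 · 0.125 = 0.013889; with total 0.13014.
Hence P(bag B | data) = (0.013889) / (0.13014) = 0.10672.

0.1067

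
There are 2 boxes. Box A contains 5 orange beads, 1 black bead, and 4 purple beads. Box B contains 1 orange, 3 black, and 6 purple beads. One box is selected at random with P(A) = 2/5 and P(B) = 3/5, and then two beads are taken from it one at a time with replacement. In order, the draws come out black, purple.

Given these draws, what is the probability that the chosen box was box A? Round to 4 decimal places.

Under each hypothesis, the probability of the observed sequence is: P(data | box A) = (1/10)(4/10) = 1/25; P(data | box B) = (3/10)(6/10) = 9/50.
The prior-weighted likelihoods are 2/5 · 1/25 = 2/125, 3/5 · 9/50 = 27/250; summing to 31/250.
So P(box A | data) = (2/125) / (31/250) = 4/31.

0.1290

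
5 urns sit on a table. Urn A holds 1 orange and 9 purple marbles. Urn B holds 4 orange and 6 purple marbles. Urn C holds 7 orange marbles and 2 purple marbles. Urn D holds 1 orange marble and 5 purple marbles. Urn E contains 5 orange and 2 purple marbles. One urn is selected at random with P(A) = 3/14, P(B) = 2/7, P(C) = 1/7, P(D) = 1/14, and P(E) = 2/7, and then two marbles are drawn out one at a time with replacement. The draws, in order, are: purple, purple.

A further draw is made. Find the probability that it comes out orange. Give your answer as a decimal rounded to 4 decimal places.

For each hypothesis, P(data | H) works out to: P(data | urn A) = (9/10)(9/10) = 0.81; P(data | urn B) = (6/10)(6/10) = 0.36; P(data | urn C) = (2/9)(2/9) = 0.049383; P(data | urn D) = (5/6)(5/6) = 0.69444; P(data | urn E) = (2/7)(2/7) = 0.081633.
Multiplying each by its prior: 3/14 · 0.81 = 0.17357, 2/7 · 0.36 = 0.10286, 1/7 · 0.049383 = 0.0070547, 1/14 · 0.69444 = 0.049603, 2/7 · 0.081633 = 0.023324; these sum to 0.35641.
Normalising, the posterior is P(urn A | data) = 0.487, P(urn B | data) = 0.28859, P(urn C | data) = 0.019794, P(urn D | data) = 0.13917, P(urn E | data) = 0.06544.
Averaging over the posterior, P(orange next | data) = (1/10)(0.487) + (2/5)(0.28859) + (7/9)(0.019794) + (1/6)(0.13917) + (5/7)(0.06544) = 0.24947.

0.2495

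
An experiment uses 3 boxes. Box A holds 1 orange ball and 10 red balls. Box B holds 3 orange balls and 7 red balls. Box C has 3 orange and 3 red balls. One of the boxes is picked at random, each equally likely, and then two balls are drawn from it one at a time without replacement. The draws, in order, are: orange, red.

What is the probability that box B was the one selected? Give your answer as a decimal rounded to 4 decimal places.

Compute the likelihood of the observed sequence for each case: P(data | box A) = (1/11)(10/10) = 1/11; P(data | box B) = (3/10)(7/9) = 7/30; P(data | box C) = (3/6)(3/5) = 3/10.
The prior-weighted likelihoods are 1/3 · 1/11 = 1/33, 1/3 · 7/30 = 7/90, 1/3 · 3/10 = 1/10; these sum to 103/495.
Hence P(box B | data) = (7/90) / (103/495) = 77/206.

0.3738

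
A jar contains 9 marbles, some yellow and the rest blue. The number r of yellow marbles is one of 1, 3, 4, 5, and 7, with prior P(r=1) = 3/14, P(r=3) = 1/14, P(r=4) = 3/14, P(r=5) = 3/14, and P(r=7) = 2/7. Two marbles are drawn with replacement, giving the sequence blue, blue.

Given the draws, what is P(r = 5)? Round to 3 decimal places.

0.131

Under each hypothesis, the probability of the observed sequence is: P(data | r = 1) = (8/9)(8/9) = 0.79012; P(data | r = 3) = (6/9)(6/9) = 0.44444; P(data | r = 4) = (5/9)(5/9) = 0.30864; P(data | r = 5) = (4/9)(4/9) = 0.19753; P(data | r = 7) = (2/9)(2/9) = 0.049383.
The prior-weighted likelihoods are 3/14 · 0.79012 = 0.16931, 1/14 · 0.44444 = 0.031746, 3/14 · 0.30864 = 0.066138, 3/14 · 0.19753 = 0.042328, 2/7 · 0.049383 = 0.014109; with total 0.32363.
By Bayes' rule, P(r = 5 | data) = (0.042328) / (0.32363) = 0.13079.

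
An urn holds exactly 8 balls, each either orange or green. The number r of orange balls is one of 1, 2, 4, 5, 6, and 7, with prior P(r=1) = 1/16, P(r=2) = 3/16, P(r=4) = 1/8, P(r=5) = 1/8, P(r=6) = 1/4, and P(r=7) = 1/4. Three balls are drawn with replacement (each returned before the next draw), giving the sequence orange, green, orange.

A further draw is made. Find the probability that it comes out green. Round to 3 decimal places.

The likelihood of the observed sequence under each hypothesis: P(data | r = 1) = (1/8)(7/8)(1/8) = 0.013672; P(data | r = 2) = (2/8)(6/8)(2/8) = 0.046875; P(data | r = 4) = (4/8)(4/8)(4/8) = 0.125; P(data | r = 5) = (5/8)(3/8)(5/8) = 0.14648; P(data | r = 6) = (6/8)(2/8)(6/8) = 0.14062; P(data | r = 7) = (7/8)(1/8)(7/8) = 0.095703.
Multiplying each by its prior: 1/16 · 0.013672 = 0.00085449, 3/16 · 0.046875 = 0.0087891, 1/8 · 0.125 = 0.015625, 1/8 · 0.14648 = 0.018311, 1/4 · 0.14062 = 0.035156, 1/4 · 0.095703 = 0.023926; summing to 0.10266.
The posterior is then P(r = 1 | data) = 0.0083234, P(r = 2 | data) = 0.085612, P(r = 4 | data) = 0.1522, P(r = 5 | data) = 0.17836, P(r = 6 | data) = 0.34245, P(r = 7 | data) = 0.23306.
So P(green next | data) = Σ P(green next | H) P(H | data) = (7/8)(0.0083234) + (3/4)(0.085612) + (1/2)(0.1522) + (3/8)(0.17836) + (1/4)(0.34245) + (1/8)(0.23306) = 0.32922.

0.329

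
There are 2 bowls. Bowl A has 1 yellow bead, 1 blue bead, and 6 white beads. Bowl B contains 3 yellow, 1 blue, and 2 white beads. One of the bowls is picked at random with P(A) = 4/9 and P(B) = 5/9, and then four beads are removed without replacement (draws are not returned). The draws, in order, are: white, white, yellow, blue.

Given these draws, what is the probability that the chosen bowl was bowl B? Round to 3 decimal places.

0.538

For each hypothesis, P(data | H) works out to: P(data | bowl A) = (6/8)(5/7)(1/6)(1/5) = 1/56; P(data | bowl B) = (2/6)(1/5)(3/4)(1/3) = 1/60.
The prior-weighted likelihoods are 4/9 · 1/56 = 1/126, 5/9 · 1/60 = 1/108; summing to 13/756.
By Bayes' rule, P(bowl B | data) = (1/108) / (13/756) = 7/13.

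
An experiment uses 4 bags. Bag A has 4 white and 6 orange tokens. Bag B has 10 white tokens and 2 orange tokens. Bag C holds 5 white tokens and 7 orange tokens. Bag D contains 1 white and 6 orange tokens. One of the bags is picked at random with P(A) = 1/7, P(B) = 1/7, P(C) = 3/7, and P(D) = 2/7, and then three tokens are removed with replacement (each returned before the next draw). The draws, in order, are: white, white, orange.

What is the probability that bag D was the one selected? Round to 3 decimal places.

Compute the likelihood of the observed sequence for each case: P(data | bag A) = (4/10)(4/10)(6/10) = 0.096; P(data | bag B) = (10/12)(10/12)(2/12) = 0.11574; P(data | bag C) = (5/12)(5/12)(7/12) = 0.10127; P(data | bag D) = (1/7)(1/7)(6/7) = 0.017493.
The prior-weighted likelihoods are 1/7 · 0.096 = 0.013714, 1/7 · 0.11574 = 0.016534, 3/7 · 0.10127 = 0.043403, 2/7 · 0.017493 = 0.0049979; summing to 0.078649.
So P(bag D | data) = (0.0049979) / (0.078649) = 0.063547.

0.064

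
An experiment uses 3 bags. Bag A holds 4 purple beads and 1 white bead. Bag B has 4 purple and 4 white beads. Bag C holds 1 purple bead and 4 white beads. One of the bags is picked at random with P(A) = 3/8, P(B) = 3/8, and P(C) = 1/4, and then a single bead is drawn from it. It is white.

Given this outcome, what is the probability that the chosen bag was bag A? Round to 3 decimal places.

0.162

The likelihood of this draw under each hypothesis: P(data | bag A) = (1/5) = 1/5; P(data | bag B) = (4/8) = 1/2; P(data | bag C) = (4/5) = 4/5.
Multiplying each by its prior: 3/8 · 1/5 = 3/40, 3/8 · 1/2 = 3/16, 1/4 · 4/5 = 1/5; summing to 37/80.
So P(bag A | data) = (3/40) / (37/80) = 6/37.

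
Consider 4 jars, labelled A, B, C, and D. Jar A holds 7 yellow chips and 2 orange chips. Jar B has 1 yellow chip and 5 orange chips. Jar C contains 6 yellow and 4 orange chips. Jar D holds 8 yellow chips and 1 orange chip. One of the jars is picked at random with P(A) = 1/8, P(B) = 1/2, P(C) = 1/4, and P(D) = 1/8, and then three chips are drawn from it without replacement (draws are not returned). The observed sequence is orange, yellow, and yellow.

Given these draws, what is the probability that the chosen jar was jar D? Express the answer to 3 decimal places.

0.182

Under each hypothesis, the probability of the observed sequence is: P(data | jar A) = (2/9)(7/8)(6/7) = 1/6; P(data | jar B) = (5/6)(1/5)(0/4) = 0; P(data | jar C) = (4/10)(6/9)(5/8) = 1/6; P(data | jar D) = (1/9)(8/8)(7/7) = 1/9.
The prior-weighted likelihoods are 1/8 · 1/6 = 1/48, 1/2 · 0 = 0, 1/4 · 1/6 = 1/24, 1/8 · 1/9 = 1/72; these sum to 11/144.
Hence P(jar D | data) = (1/72) / (11/144) = 2/11.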